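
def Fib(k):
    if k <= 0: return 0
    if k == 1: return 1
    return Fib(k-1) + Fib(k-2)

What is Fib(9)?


Computing Fib(9) bottom-up:
Fib(0) = 0
Fib(1) = 1
Fib(2) = Fib(1) + Fib(0) = 1 + 0 = 1
Fib(3) = Fib(2) + Fib(1) = 1 + 1 = 2
Fib(4) = Fib(3) + Fib(2) = 2 + 1 = 3
Fib(5) = Fib(4) + Fib(3) = 3 + 2 = 5
Fib(6) = Fib(5) + Fib(4) = 5 + 3 = 8
Fib(7) = Fib(6) + Fib(5) = 8 + 5 = 13
Fib(8) = Fib(7) + Fib(6) = 13 + 8 = 21
Fib(9) = Fib(8) + Fib(7) = 21 + 13 = 34

34


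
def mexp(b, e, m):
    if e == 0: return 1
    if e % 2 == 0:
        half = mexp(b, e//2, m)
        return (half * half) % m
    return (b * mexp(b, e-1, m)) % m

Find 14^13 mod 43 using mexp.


mexp(14, 13, 43): e is odd, compute mexp(14, 12, 43)
  mexp(14, 12, 43): e is even, compute mexp(14, 6, 43)
    mexp(14, 6, 43): e is even, compute mexp(14, 3, 43)
      mexp(14, 3, 43): e is odd, compute mexp(14, 2, 43)
        mexp(14, 2, 43): e is even, compute mexp(14, 1, 43)
          mexp(14, 1, 43): e is odd, compute mexp(14, 0, 43)
          mexp(14, 0, 43) = 1
          (14 * 1) % 43 = 14
        half=14, (14*14) % 43 = 24
      (14 * 24) % 43 = 35
    half=35, (35*35) % 43 = 21
  half=21, (21*21) % 43 = 11
(14 * 11) % 43 = 25

25


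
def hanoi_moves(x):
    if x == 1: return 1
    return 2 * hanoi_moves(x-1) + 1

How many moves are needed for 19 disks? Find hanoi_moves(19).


hanoi_moves(19) = 2 * hanoi_moves(18) + 1
hanoi_moves(18) = 2 * hanoi_moves(17) + 1
hanoi_moves(17) = 2 * hanoi_moves(16) + 1
hanoi_moves(16) = 2 * hanoi_moves(15) + 1
hanoi_moves(15) = 2 * hanoi_moves(14) + 1
hanoi_moves(14) = 2 * hanoi_moves(13) + 1
hanoi_moves(13) = 2 * hanoi_moves(12) + 1
hanoi_moves(12) = 2 * hanoi_moves(11) + 1
hanoi_moves(11) = 2 * hanoi_moves(10) + 1
hanoi_moves(10) = 2 * hanoi_moves(9) + 1
hanoi_moves(9) = 2 * hanoi_moves(8) + 1
hanoi_moves(8) = 2 * hanoi_moves(7) + 1
hanoi_moves(7) = 2 * hanoi_moves(6) + 1
hanoi_moves(6) = 2 * hanoi_moves(5) + 1
hanoi_moves(5) = 2 * hanoi_moves(4) + 1
hanoi_moves(4) = 2 * hanoi_moves(3) + 1
hanoi_moves(3) = 2 * hanoi_moves(2) + 1
hanoi_moves(2) = 2 * hanoi_moves(1) + 1
hanoi_moves(1) = 1  (base case)
hanoi_moves(2) = 2 * 1 + 1 = 3
hanoi_moves(3) = 2 * 3 + 1 = 7
hanoi_moves(4) = 2 * 7 + 1 = 15
hanoi_moves(5) = 2 * 15 + 1 = 31
hanoi_moves(6) = 2 * 31 + 1 = 63
hanoi_moves(7) = 2 * 63 + 1 = 127
hanoi_moves(8) = 2 * 127 + 1 = 255
hanoi_moves(9) = 2 * 255 + 1 = 511
hanoi_moves(10) = 2 * 511 + 1 = 1023
hanoi_moves(11) = 2 * 1023 + 1 = 2047
hanoi_moves(12) = 2 * 2047 + 1 = 4095
hanoi_moves(13) = 2 * 4095 + 1 = 8191
hanoi_moves(14) = 2 * 8191 + 1 = 16383
hanoi_moves(15) = 2 * 16383 + 1 = 32767
hanoi_moves(16) = 2 * 32767 + 1 = 65535
hanoi_moves(17) = 2 * 65535 + 1 = 131071
hanoi_moves(18) = 2 * 131071 + 1 = 262143
hanoi_moves(19) = 2 * 262143 + 1 = 524287

524287


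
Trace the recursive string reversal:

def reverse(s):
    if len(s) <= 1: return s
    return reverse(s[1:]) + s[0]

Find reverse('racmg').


reverse('racmg') = reverse('acmg') + 'r'
reverse('acmg') = reverse('cmg') + 'a'
reverse('cmg') = reverse('mg') + 'c'
reverse('mg') = reverse('g') + 'm'
reverse('g') = 'g'  (base case)
Concatenating: 'g' + 'm' + 'c' + 'a' + 'r' = 'gmcar'

gmcar


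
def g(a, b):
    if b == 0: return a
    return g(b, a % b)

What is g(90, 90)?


g(90, 90) = g(90, 0)
g(90, 0) = 90  (base case)

90


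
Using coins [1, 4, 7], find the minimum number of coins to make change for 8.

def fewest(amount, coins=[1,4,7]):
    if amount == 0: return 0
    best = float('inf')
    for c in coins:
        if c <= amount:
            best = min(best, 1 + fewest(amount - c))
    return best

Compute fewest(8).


Building up with DP:
fewest(0) = 0
fewest(1) = min(1+fewest(0)=1+0=1) = 1
fewest(2) = min(1+fewest(1)=1+1=2) = 2
fewest(3) = min(1+fewest(2)=1+2=3) = 3
fewest(4) = min(1+fewest(3)=1+3=4, 1+fewest(0)=1+0=1) = 1
fewest(5) = min(1+fewest(4)=1+1=2, 1+fewest(1)=1+1=2) = 2
fewest(6) = min(1+fewest(5)=1+2=3, 1+fewest(2)=1+2=3) = 3
fewest(7) = min(1+fewest(6)=1+3=4, 1+fewest(3)=1+3=4, 1+fewest(0)=1+0=1) = 1
fewest(8) = min(1+fewest(7)=1+1=2, 1+fewest(4)=1+1=2, 1+fewest(1)=1+1=2) = 2

2


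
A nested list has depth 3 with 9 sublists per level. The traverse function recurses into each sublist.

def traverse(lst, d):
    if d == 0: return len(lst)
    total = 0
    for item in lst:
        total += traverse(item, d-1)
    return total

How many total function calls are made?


At depth 0 (root): 1 call
At depth 1: each of 1 parents calls traverse on 9 children = 9 calls
At depth 2: each of 9 parents calls traverse on 9 children = 81 calls
At depth 3: each of 81 parents calls traverse on 9 children = 729 calls
Total: 1 + 9 + 81 + 729 = 820

820


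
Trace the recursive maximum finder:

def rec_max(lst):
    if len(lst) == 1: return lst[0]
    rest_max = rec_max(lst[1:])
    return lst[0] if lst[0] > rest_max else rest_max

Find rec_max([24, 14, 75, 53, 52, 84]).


rec_max([24, 14, 75, 53, 52, 84]): compare 24 with rec_max([14, 75, 53, 52, 84])
rec_max([14, 75, 53, 52, 84]): compare 14 with rec_max([75, 53, 52, 84])
rec_max([75, 53, 52, 84]): compare 75 with rec_max([53, 52, 84])
rec_max([53, 52, 84]): compare 53 with rec_max([52, 84])
rec_max([52, 84]): compare 52 with rec_max([84])
rec_max([84]) = 84  (base case)
Compare 52 with 84 -> 84
Compare 53 with 84 -> 84
Compare 75 with 84 -> 84
Compare 14 with 84 -> 84
Compare 24 with 84 -> 84

84


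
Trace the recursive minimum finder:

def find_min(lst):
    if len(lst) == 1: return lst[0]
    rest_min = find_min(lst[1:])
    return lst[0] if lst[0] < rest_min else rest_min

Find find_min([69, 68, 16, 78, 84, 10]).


find_min([69, 68, 16, 78, 84, 10]): compare 69 with find_min([68, 16, 78, 84, 10])
find_min([68, 16, 78, 84, 10]): compare 68 with find_min([16, 78, 84, 10])
find_min([16, 78, 84, 10]): compare 16 with find_min([78, 84, 10])
find_min([78, 84, 10]): compare 78 with find_min([84, 10])
find_min([84, 10]): compare 84 with find_min([10])
find_min([10]) = 10  (base case)
Compare 84 with 10 -> 10
Compare 78 with 10 -> 10
Compare 16 with 10 -> 10
Compare 68 with 10 -> 10
Compare 69 with 10 -> 10

10


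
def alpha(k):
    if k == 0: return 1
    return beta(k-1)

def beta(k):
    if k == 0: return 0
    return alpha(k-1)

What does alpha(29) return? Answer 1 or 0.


alpha(29) = beta(28)
beta(28) = alpha(27)
alpha(27) = beta(26)
beta(26) = alpha(25)
alpha(25) = beta(24)
beta(24) = alpha(23)
alpha(23) = beta(22)
beta(22) = alpha(21)
alpha(21) = beta(20)
beta(20) = alpha(19)
alpha(19) = beta(18)
beta(18) = alpha(17)
alpha(17) = beta(16)
beta(16) = alpha(15)
alpha(15) = beta(14)
beta(14) = alpha(13)
alpha(13) = beta(12)
beta(12) = alpha(11)
alpha(11) = beta(10)
beta(10) = alpha(9)
alpha(9) = beta(8)
beta(8) = alpha(7)
alpha(7) = beta(6)
beta(6) = alpha(5)
alpha(5) = beta(4)
beta(4) = alpha(3)
alpha(3) = beta(2)
beta(2) = alpha(1)
alpha(1) = beta(0)
beta(0) = 0  (base case)
Result: 0

0


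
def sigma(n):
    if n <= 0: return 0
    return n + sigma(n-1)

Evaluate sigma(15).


sigma(15)
= 15 + 14 + 13 + 12 + 11 + 10 + 9 + 8 + 7 + 6 + 5 + 4 + 3 + 2 + 1 + sigma(0)
= 15 + 14 + 13 + 12 + 11 + 10 + 9 + 8 + 7 + 6 + 5 + 4 + 3 + 2 + 1 + 0
= 120

120


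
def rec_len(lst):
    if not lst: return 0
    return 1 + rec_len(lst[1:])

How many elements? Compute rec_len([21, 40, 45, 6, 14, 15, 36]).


rec_len([21, 40, 45, 6, 14, 15, 36]) = 1 + rec_len([40, 45, 6, 14, 15, 36])
rec_len([40, 45, 6, 14, 15, 36]) = 1 + rec_len([45, 6, 14, 15, 36])
rec_len([45, 6, 14, 15, 36]) = 1 + rec_len([6, 14, 15, 36])
rec_len([6, 14, 15, 36]) = 1 + rec_len([14, 15, 36])
rec_len([14, 15, 36]) = 1 + rec_len([15, 36])
rec_len([15, 36]) = 1 + rec_len([36])
rec_len([36]) = 1 + rec_len([])
rec_len([]) = 0  (base case)
Unwinding: 1 + 1 + 1 + 1 + 1 + 1 + 1 + 0 = 7

7


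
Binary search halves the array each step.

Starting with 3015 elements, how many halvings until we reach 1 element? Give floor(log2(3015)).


3015 / 2 = 1507
1507 / 2 = 753
753 / 2 = 376
376 / 2 = 188
188 / 2 = 94
94 / 2 = 47
47 / 2 = 23
23 / 2 = 11
11 / 2 = 5
5 / 2 = 2
2 / 2 = 1
Reached 1 after 11 halvings

11


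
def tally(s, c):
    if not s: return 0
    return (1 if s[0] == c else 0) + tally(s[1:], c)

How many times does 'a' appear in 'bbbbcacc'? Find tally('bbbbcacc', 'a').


s[0]='b' != 'a' -> 0
s[0]='b' != 'a' -> 0
s[0]='b' != 'a' -> 0
s[0]='b' != 'a' -> 0
s[0]='c' != 'a' -> 0
s[0]='a' == 'a' -> 1
s[0]='c' != 'a' -> 0
s[0]='c' != 'a' -> 0
Sum: 0 + 0 + 0 + 0 + 0 + 1 + 0 + 0 = 1

1


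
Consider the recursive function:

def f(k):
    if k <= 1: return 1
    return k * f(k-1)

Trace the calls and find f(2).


f(2)
= 2 * f(1)
= 2 * 1
= 2

2


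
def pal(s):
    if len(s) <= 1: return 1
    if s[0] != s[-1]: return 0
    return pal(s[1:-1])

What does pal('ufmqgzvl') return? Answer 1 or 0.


pal('ufmqgzvl'): s[0]='u' != s[-1]='l' -> return 0
Result: 0 (not a palindrome)

0


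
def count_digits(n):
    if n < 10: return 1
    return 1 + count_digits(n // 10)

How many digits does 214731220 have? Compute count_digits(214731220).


count_digits(214731220) = 1 + count_digits(21473122)
count_digits(21473122) = 1 + count_digits(2147312)
count_digits(2147312) = 1 + count_digits(214731)
count_digits(214731) = 1 + count_digits(21473)
count_digits(21473) = 1 + count_digits(2147)
count_digits(2147) = 1 + count_digits(214)
count_digits(214) = 1 + count_digits(21)
count_digits(21) = 1 + count_digits(2)
count_digits(2) = 1  (base case: 2 < 10)
Unwinding: 1 + 1 + 1 + 1 + 1 + 1 + 1 + 1 + 1 = 9

9


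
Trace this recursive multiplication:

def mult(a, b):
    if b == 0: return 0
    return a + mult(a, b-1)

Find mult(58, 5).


mult(58, 5) = 58 + mult(58, 4)
mult(58, 4) = 58 + mult(58, 3)
mult(58, 3) = 58 + mult(58, 2)
mult(58, 2) = 58 + mult(58, 1)
mult(58, 1) = 58 + mult(58, 0)
mult(58, 0) = 0  (base case)
Total: 58 + 58 + 58 + 58 + 58 + 0 = 290

290


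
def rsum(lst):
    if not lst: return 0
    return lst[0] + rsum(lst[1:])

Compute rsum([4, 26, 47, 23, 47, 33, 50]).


rsum([4, 26, 47, 23, 47, 33, 50]) = 4 + rsum([26, 47, 23, 47, 33, 50])
rsum([26, 47, 23, 47, 33, 50]) = 26 + rsum([47, 23, 47, 33, 50])
rsum([47, 23, 47, 33, 50]) = 47 + rsum([23, 47, 33, 50])
rsum([23, 47, 33, 50]) = 23 + rsum([47, 33, 50])
rsum([47, 33, 50]) = 47 + rsum([33, 50])
rsum([33, 50]) = 33 + rsum([50])
rsum([50]) = 50 + rsum([])
rsum([]) = 0  (base case)
Total: 4 + 26 + 47 + 23 + 47 + 33 + 50 + 0 = 230

230


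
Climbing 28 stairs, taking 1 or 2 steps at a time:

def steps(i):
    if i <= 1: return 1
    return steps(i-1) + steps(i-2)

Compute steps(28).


Building up from base cases:
steps(0) = 1
steps(1) = 1
steps(2) = steps(1) + steps(0) = 1 + 1 = 2
steps(3) = steps(2) + steps(1) = 2 + 1 = 3
steps(4) = steps(3) + steps(2) = 3 + 2 = 5
steps(5) = steps(4) + steps(3) = 5 + 3 = 8
steps(6) = steps(5) + steps(4) = 8 + 5 = 13
steps(7) = steps(6) + steps(5) = 13 + 8 = 21
steps(8) = steps(7) + steps(6) = 21 + 13 = 34
steps(9) = steps(8) + steps(7) = 34 + 21 = 55
steps(10) = steps(9) + steps(8) = 55 + 34 = 89
steps(11) = steps(10) + steps(9) = 89 + 55 = 144
steps(12) = steps(11) + steps(10) = 144 + 89 = 233
steps(13) = steps(12) + steps(11) = 233 + 144 = 377
steps(14) = steps(13) + steps(12) = 377 + 233 = 610
steps(15) = steps(14) + steps(13) = 610 + 377 = 987
steps(16) = steps(15) + steps(14) = 987 + 610 = 1597
steps(17) = steps(16) + steps(15) = 1597 + 987 = 2584
steps(18) = steps(17) + steps(16) = 2584 + 1597 = 4181
steps(19) = steps(18) + steps(17) = 4181 + 2584 = 6765
steps(20) = steps(19) + steps(18) = 6765 + 4181 = 10946
steps(21) = steps(20) + steps(19) = 10946 + 6765 = 17711
steps(22) = steps(21) + steps(20) = 17711 + 10946 = 28657
steps(23) = steps(22) + steps(21) = 28657 + 17711 = 46368
steps(24) = steps(23) + steps(22) = 46368 + 28657 = 75025
steps(25) = steps(24) + steps(23) = 75025 + 46368 = 121393
steps(26) = steps(25) + steps(24) = 121393 + 75025 = 196418
steps(27) = steps(26) + steps(25) = 196418 + 121393 = 317811
steps(28) = steps(27) + steps(26) = 317811 + 196418 = 514229

514229


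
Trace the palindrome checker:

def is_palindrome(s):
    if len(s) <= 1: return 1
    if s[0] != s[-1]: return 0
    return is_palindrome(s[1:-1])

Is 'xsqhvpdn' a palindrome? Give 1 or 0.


is_palindrome('xsqhvpdn'): s[0]='x' != s[-1]='n' -> return 0
Result: 0 (not a palindrome)

0


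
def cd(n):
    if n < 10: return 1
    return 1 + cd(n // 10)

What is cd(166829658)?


cd(166829658) = 1 + cd(16682965)
cd(16682965) = 1 + cd(1668296)
cd(1668296) = 1 + cd(166829)
cd(166829) = 1 + cd(16682)
cd(16682) = 1 + cd(1668)
cd(1668) = 1 + cd(166)
cd(166) = 1 + cd(16)
cd(16) = 1 + cd(1)
cd(1) = 1  (base case: 1 < 10)
Unwinding: 1 + 1 + 1 + 1 + 1 + 1 + 1 + 1 + 1 = 9

9


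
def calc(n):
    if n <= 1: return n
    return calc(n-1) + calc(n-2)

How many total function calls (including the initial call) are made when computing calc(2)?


Let C(n) = total calls for calc(n)
C(0) = 1, C(1) = 1
C(2) = 1 + C(1) + C(0) = 1 + 1 + 1 = 3

3


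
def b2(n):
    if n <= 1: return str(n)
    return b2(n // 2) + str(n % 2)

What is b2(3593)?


b2(3593) = b2(1796) + '1'
b2(1796) = b2(898) + '0'
b2(898) = b2(449) + '0'
b2(449) = b2(224) + '1'
b2(224) = b2(112) + '0'
b2(112) = b2(56) + '0'
b2(56) = b2(28) + '0'
b2(28) = b2(14) + '0'
b2(14) = b2(7) + '0'
b2(7) = b2(3) + '1'
b2(3) = b2(1) + '1'
b2(1) = '1'  (base case)
Concatenating: '1' + '1' + '1' + '0' + '0' + '0' + '0' + '0' + '1' + '0' + '0' + '1' = '111000001001'

111000001001


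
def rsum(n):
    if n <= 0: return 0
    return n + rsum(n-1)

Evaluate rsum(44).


rsum(44)
= 44 + 43 + 42 + 41 + 40 + 39 + 38 + 37 + 36 + 35 + 34 + 33 + 32 + 31 + 30 + 29 + 28 + 27 + 26 + 25 + 24 + 23 + 22 + 21 + 20 + 19 + 18 + 17 + 16 + 15 + 14 + 13 + 12 + 11 + 10 + 9 + 8 + 7 + 6 + 5 + 4 + 3 + 2 + 1 + rsum(0)
= 44 + 43 + 42 + 41 + 40 + 39 + 38 + 37 + 36 + 35 + 34 + 33 + 32 + 31 + 30 + 29 + 28 + 27 + 26 + 25 + 24 + 23 + 22 + 21 + 20 + 19 + 18 + 17 + 16 + 15 + 14 + 13 + 12 + 11 + 10 + 9 + 8 + 7 + 6 + 5 + 4 + 3 + 2 + 1 + 0
= 990

990


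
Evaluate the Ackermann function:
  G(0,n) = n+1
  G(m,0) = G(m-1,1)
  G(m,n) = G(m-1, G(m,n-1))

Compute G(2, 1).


G(2, 1) = G(1, G(2, 0))
  G(2, 0) = G(1, 1)
    G(1, 1) = G(0, G(1, 0))
      G(1, 0) = G(0, 1)
        G(0, 1) = 2
      = G(0, 2)
      G(0, 2) = 3
  = G(1, 3)
  G(1, 3) = G(0, G(1, 2))
    G(1, 2) = G(0, G(1, 1))
      G(1, 1) = G(0, G(1, 0))
        G(1, 0) = G(0, 1)
          G(0, 1) = 2
        = G(0, 2)
        G(0, 2) = 3
      = G(0, 3)
      G(0, 3) = 4
    = G(0, 4)
    G(0, 4) = 5
Result: G(2, 1) = 5

5


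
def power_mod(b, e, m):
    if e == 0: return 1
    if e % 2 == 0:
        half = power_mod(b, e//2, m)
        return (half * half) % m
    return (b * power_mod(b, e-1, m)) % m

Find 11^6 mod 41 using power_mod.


power_mod(11, 6, 41): e is even, compute power_mod(11, 3, 41)
  power_mod(11, 3, 41): e is odd, compute power_mod(11, 2, 41)
    power_mod(11, 2, 41): e is even, compute power_mod(11, 1, 41)
      power_mod(11, 1, 41): e is odd, compute power_mod(11, 0, 41)
        power_mod(11, 0, 41) = 1
      (11 * 1) % 41 = 11
    half=11, (11*11) % 41 = 39
  (11 * 39) % 41 = 19
half=19, (19*19) % 41 = 33

33


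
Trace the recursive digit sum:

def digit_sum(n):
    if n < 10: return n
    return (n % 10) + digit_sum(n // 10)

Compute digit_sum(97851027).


digit_sum(97851027) = 7 + digit_sum(9785102)
digit_sum(9785102) = 2 + digit_sum(978510)
digit_sum(978510) = 0 + digit_sum(97851)
digit_sum(97851) = 1 + digit_sum(9785)
digit_sum(9785) = 5 + digit_sum(978)
digit_sum(978) = 8 + digit_sum(97)
digit_sum(97) = 7 + digit_sum(9)
digit_sum(9) = 9  (base case)
Total: 7 + 2 + 0 + 1 + 5 + 8 + 7 + 9 = 39

39


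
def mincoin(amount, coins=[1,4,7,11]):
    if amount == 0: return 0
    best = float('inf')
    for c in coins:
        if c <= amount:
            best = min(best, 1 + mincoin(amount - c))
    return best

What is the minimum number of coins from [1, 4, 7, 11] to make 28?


Building up with DP:
mincoin(0) = 0
mincoin(1) = min(1+mincoin(0)=1+0=1) = 1
mincoin(2) = min(1+mincoin(1)=1+1=2) = 2
mincoin(3) = min(1+mincoin(2)=1+2=3) = 3
mincoin(4) = min(1+mincoin(3)=1+3=4, 1+mincoin(0)=1+0=1) = 1
mincoin(5) = min(1+mincoin(4)=1+1=2, 1+mincoin(1)=1+1=2) = 2
mincoin(6) = min(1+mincoin(5)=1+2=3, 1+mincoin(2)=1+2=3) = 3
mincoin(7) = min(1+mincoin(6)=1+3=4, 1+mincoin(3)=1+3=4, 1+mincoin(0)=1+0=1) = 1
mincoin(8) = min(1+mincoin(7)=1+1=2, 1+mincoin(4)=1+1=2, 1+mincoin(1)=1+1=2) = 2
mincoin(9) = min(1+mincoin(8)=1+2=3, 1+mincoin(5)=1+2=3, 1+mincoin(2)=1+2=3) = 3
mincoin(10) = min(1+mincoin(9)=1+3=4, 1+mincoin(6)=1+3=4, 1+mincoin(3)=1+3=4) = 4
mincoin(11) = min(1+mincoin(10)=1+4=5, 1+mincoin(7)=1+1=2, 1+mincoin(4)=1+1=2, 1+mincoin(0)=1+0=1) = 1
mincoin(12) = min(1+mincoin(11)=1+1=2, 1+mincoin(8)=1+2=3, 1+mincoin(5)=1+2=3, 1+mincoin(1)=1+1=2) = 2
mincoin(13) = min(1+mincoin(12)=1+2=3, 1+mincoin(9)=1+3=4, 1+mincoin(6)=1+3=4, 1+mincoin(2)=1+2=3) = 3
mincoin(14) = min(1+mincoin(13)=1+3=4, 1+mincoin(10)=1+4=5, 1+mincoin(7)=1+1=2, 1+mincoin(3)=1+3=4) = 2
mincoin(15) = min(1+mincoin(14)=1+2=3, 1+mincoin(11)=1+1=2, 1+mincoin(8)=1+2=3, 1+mincoin(4)=1+1=2) = 2
mincoin(16) = min(1+mincoin(15)=1+2=3, 1+mincoin(12)=1+2=3, 1+mincoin(9)=1+3=4, 1+mincoin(5)=1+2=3) = 3
mincoin(17) = min(1+mincoin(16)=1+3=4, 1+mincoin(13)=1+3=4, 1+mincoin(10)=1+4=5, 1+mincoin(6)=1+3=4) = 4
mincoin(18) = min(1+mincoin(17)=1+4=5, 1+mincoin(14)=1+2=3, 1+mincoin(11)=1+1=2, 1+mincoin(7)=1+1=2) = 2
mincoin(19) = min(1+mincoin(18)=1+2=3, 1+mincoin(15)=1+2=3, 1+mincoin(12)=1+2=3, 1+mincoin(8)=1+2=3) = 3
mincoin(20) = min(1+mincoin(19)=1+3=4, 1+mincoin(16)=1+3=4, 1+mincoin(13)=1+3=4, 1+mincoin(9)=1+3=4) = 4
mincoin(21) = min(1+mincoin(20)=1+4=5, 1+mincoin(17)=1+4=5, 1+mincoin(14)=1+2=3, 1+mincoin(10)=1+4=5) = 3
mincoin(22) = min(1+mincoin(21)=1+3=4, 1+mincoin(18)=1+2=3, 1+mincoin(15)=1+2=3, 1+mincoin(11)=1+1=2) = 2
mincoin(23) = min(1+mincoin(22)=1+2=3, 1+mincoin(19)=1+3=4, 1+mincoin(16)=1+3=4, 1+mincoin(12)=1+2=3) = 3
mincoin(24) = min(1+mincoin(23)=1+3=4, 1+mincoin(20)=1+4=5, 1+mincoin(17)=1+4=5, 1+mincoin(13)=1+3=4) = 4
mincoin(25) = min(1+mincoin(24)=1+4=5, 1+mincoin(21)=1+3=4, 1+mincoin(18)=1+2=3, 1+mincoin(14)=1+2=3) = 3
mincoin(26) = min(1+mincoin(25)=1+3=4, 1+mincoin(22)=1+2=3, 1+mincoin(19)=1+3=4, 1+mincoin(15)=1+2=3) = 3
mincoin(27) = min(1+mincoin(26)=1+3=4, 1+mincoin(23)=1+3=4, 1+mincoin(20)=1+4=5, 1+mincoin(16)=1+3=4) = 4
mincoin(28) = min(1+mincoin(27)=1+4=5, 1+mincoin(24)=1+4=5, 1+mincoin(21)=1+3=4, 1+mincoin(17)=1+4=5) = 4

4


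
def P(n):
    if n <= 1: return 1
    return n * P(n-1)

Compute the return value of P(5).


P(5)
= 5 * P(4)
= 5 * 4 * P(3)
= 5 * 4 * 3 * P(2)
= 5 * 4 * 3 * 2 * P(1)
= 5 * 4 * 3 * 2 * 1
= 120

120


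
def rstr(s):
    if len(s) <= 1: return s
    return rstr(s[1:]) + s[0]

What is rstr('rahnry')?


rstr('rahnry') = rstr('ahnry') + 'r'
rstr('ahnry') = rstr('hnry') + 'a'
rstr('hnry') = rstr('nry') + 'h'
rstr('nry') = rstr('ry') + 'n'
rstr('ry') = rstr('y') + 'r'
rstr('y') = 'y'  (base case)
Concatenating: 'y' + 'r' + 'n' + 'h' + 'a' + 'r' = 'yrnhar'

yrnhar


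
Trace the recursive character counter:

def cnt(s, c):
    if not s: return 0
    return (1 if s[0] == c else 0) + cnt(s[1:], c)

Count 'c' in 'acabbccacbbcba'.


s[0]='a' != 'c' -> 0
s[0]='c' == 'c' -> 1
s[0]='a' != 'c' -> 0
s[0]='b' != 'c' -> 0
s[0]='b' != 'c' -> 0
s[0]='c' == 'c' -> 1
s[0]='c' == 'c' -> 1
s[0]='a' != 'c' -> 0
s[0]='c' == 'c' -> 1
s[0]='b' != 'c' -> 0
s[0]='b' != 'c' -> 0
s[0]='c' == 'c' -> 1
s[0]='b' != 'c' -> 0
s[0]='a' != 'c' -> 0
Sum: 0 + 1 + 0 + 0 + 0 + 1 + 1 + 0 + 1 + 0 + 0 + 1 + 0 + 0 = 5

5


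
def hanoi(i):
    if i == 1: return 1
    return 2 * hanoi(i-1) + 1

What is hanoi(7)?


hanoi(7) = 2 * hanoi(6) + 1
hanoi(6) = 2 * hanoi(5) + 1
hanoi(5) = 2 * hanoi(4) + 1
hanoi(4) = 2 * hanoi(3) + 1
hanoi(3) = 2 * hanoi(2) + 1
hanoi(2) = 2 * hanoi(1) + 1
hanoi(1) = 1  (base case)
hanoi(2) = 2 * 1 + 1 = 3
hanoi(3) = 2 * 3 + 1 = 7
hanoi(4) = 2 * 7 + 1 = 15
hanoi(5) = 2 * 15 + 1 = 31
hanoi(6) = 2 * 31 + 1 = 63
hanoi(7) = 2 * 63 + 1 = 127

127


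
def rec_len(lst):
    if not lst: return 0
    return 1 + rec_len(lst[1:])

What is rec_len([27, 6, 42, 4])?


rec_len([27, 6, 42, 4]) = 1 + rec_len([6, 42, 4])
rec_len([6, 42, 4]) = 1 + rec_len([42, 4])
rec_len([42, 4]) = 1 + rec_len([4])
rec_len([4]) = 1 + rec_len([])
rec_len([]) = 0  (base case)
Unwinding: 1 + 1 + 1 + 1 + 0 = 4

4


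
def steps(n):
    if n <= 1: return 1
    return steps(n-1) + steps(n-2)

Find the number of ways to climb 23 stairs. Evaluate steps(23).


Building up from base cases:
steps(0) = 1
steps(1) = 1
steps(2) = steps(1) + steps(0) = 1 + 1 = 2
steps(3) = steps(2) + steps(1) = 2 + 1 = 3
steps(4) = steps(3) + steps(2) = 3 + 2 = 5
steps(5) = steps(4) + steps(3) = 5 + 3 = 8
steps(6) = steps(5) + steps(4) = 8 + 5 = 13
steps(7) = steps(6) + steps(5) = 13 + 8 = 21
steps(8) = steps(7) + steps(6) = 21 + 13 = 34
steps(9) = steps(8) + steps(7) = 34 + 21 = 55
steps(10) = steps(9) + steps(8) = 55 + 34 = 89
steps(11) = steps(10) + steps(9) = 89 + 55 = 144
steps(12) = steps(11) + steps(10) = 144 + 89 = 233
steps(13) = steps(12) + steps(11) = 233 + 144 = 377
steps(14) = steps(13) + steps(12) = 377 + 233 = 610
steps(15) = steps(14) + steps(13) = 610 + 377 = 987
steps(16) = steps(15) + steps(14) = 987 + 610 = 1597
steps(17) = steps(16) + steps(15) = 1597 + 987 = 2584
steps(18) = steps(17) + steps(16) = 2584 + 1597 = 4181
steps(19) = steps(18) + steps(17) = 4181 + 2584 = 6765
steps(20) = steps(19) + steps(18) = 6765 + 4181 = 10946
steps(21) = steps(20) + steps(19) = 10946 + 6765 = 17711
steps(22) = steps(21) + steps(20) = 17711 + 10946 = 28657
steps(23) = steps(22) + steps(21) = 28657 + 17711 = 46368

46368


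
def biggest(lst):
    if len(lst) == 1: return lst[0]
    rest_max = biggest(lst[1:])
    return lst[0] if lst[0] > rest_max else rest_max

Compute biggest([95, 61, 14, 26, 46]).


biggest([95, 61, 14, 26, 46]): compare 95 with biggest([61, 14, 26, 46])
biggest([61, 14, 26, 46]): compare 61 with biggest([14, 26, 46])
biggest([14, 26, 46]): compare 14 with biggest([26, 46])
biggest([26, 46]): compare 26 with biggest([46])
biggest([46]) = 46  (base case)
Compare 26 with 46 -> 46
Compare 14 with 46 -> 46
Compare 61 with 46 -> 61
Compare 95 with 61 -> 95

95


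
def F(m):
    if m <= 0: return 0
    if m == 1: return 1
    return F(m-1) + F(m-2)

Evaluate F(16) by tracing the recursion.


Computing F(16) bottom-up:
F(0) = 0
F(1) = 1
F(2) = F(1) + F(0) = 1 + 0 = 1
F(3) = F(2) + F(1) = 1 + 1 = 2
F(4) = F(3) + F(2) = 2 + 1 = 3
F(5) = F(4) + F(3) = 3 + 2 = 5
F(6) = F(5) + F(4) = 5 + 3 = 8
F(7) = F(6) + F(5) = 8 + 5 = 13
F(8) = F(7) + F(6) = 13 + 8 = 21
F(9) = F(8) + F(7) = 21 + 13 = 34
F(10) = F(9) + F(8) = 34 + 21 = 55
F(11) = F(10) + F(9) = 55 + 34 = 89
F(12) = F(11) + F(10) = 89 + 55 = 144
F(13) = F(12) + F(11) = 144 + 89 = 233
F(14) = F(13) + F(12) = 233 + 144 = 377
F(15) = F(14) + F(13) = 377 + 233 = 610
F(16) = F(15) + F(14) = 610 + 377 = 987

987


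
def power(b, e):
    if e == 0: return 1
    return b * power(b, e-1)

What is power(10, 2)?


power(10, 2)
= 10 * power(10, 1)
= 10 * 10 * power(10, 0)
= 10 * 10 * 1
= 100

100


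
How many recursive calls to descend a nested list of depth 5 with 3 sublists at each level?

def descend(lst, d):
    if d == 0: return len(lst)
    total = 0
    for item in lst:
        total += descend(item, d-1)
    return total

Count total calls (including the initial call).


At depth 0 (root): 1 call
At depth 1: each of 1 parents calls descend on 3 children = 3 calls
At depth 2: each of 3 parents calls descend on 3 children = 9 calls
At depth 3: each of 9 parents calls descend on 3 children = 27 calls
At depth 4: each of 27 parents calls descend on 3 children = 81 calls
At depth 5: each of 81 parents calls descend on 3 children = 243 calls
Total: 1 + 3 + 9 + 27 + 81 + 243 = 364

364


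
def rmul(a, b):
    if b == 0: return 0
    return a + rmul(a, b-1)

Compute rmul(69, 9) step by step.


rmul(69, 9) = 69 + rmul(69, 8)
rmul(69, 8) = 69 + rmul(69, 7)
rmul(69, 7) = 69 + rmul(69, 6)
rmul(69, 6) = 69 + rmul(69, 5)
rmul(69, 5) = 69 + rmul(69, 4)
rmul(69, 4) = 69 + rmul(69, 3)
rmul(69, 3) = 69 + rmul(69, 2)
rmul(69, 2) = 69 + rmul(69, 1)
rmul(69, 1) = 69 + rmul(69, 0)
rmul(69, 0) = 0  (base case)
Total: 69 + 69 + 69 + 69 + 69 + 69 + 69 + 69 + 69 + 0 = 621

621


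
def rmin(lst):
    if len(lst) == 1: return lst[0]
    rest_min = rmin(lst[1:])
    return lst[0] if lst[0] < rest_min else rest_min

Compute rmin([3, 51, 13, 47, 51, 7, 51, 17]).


rmin([3, 51, 13, 47, 51, 7, 51, 17]): compare 3 with rmin([51, 13, 47, 51, 7, 51, 17])
rmin([51, 13, 47, 51, 7, 51, 17]): compare 51 with rmin([13, 47, 51, 7, 51, 17])
rmin([13, 47, 51, 7, 51, 17]): compare 13 with rmin([47, 51, 7, 51, 17])
rmin([47, 51, 7, 51, 17]): compare 47 with rmin([51, 7, 51, 17])
rmin([51, 7, 51, 17]): compare 51 with rmin([7, 51, 17])
rmin([7, 51, 17]): compare 7 with rmin([51, 17])
rmin([51, 17]): compare 51 with rmin([17])
rmin([17]) = 17  (base case)
Compare 51 with 17 -> 17
Compare 7 with 17 -> 7
Compare 51 with 7 -> 7
Compare 47 with 7 -> 7
Compare 13 with 7 -> 7
Compare 51 with 7 -> 7
Compare 3 with 7 -> 3

3


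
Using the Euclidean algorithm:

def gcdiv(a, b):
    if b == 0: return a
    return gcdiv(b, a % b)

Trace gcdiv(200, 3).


gcdiv(200, 3) = gcdiv(3, 2)
gcdiv(3, 2) = gcdiv(2, 1)
gcdiv(2, 1) = gcdiv(1, 0)
gcdiv(1, 0) = 1  (base case)

1


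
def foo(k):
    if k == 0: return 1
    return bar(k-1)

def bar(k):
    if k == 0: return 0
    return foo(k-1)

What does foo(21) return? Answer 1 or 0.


foo(21) = bar(20)
bar(20) = foo(19)
foo(19) = bar(18)
bar(18) = foo(17)
foo(17) = bar(16)
bar(16) = foo(15)
foo(15) = bar(14)
bar(14) = foo(13)
foo(13) = bar(12)
bar(12) = foo(11)
foo(11) = bar(10)
bar(10) = foo(9)
foo(9) = bar(8)
bar(8) = foo(7)
foo(7) = bar(6)
bar(6) = foo(5)
foo(5) = bar(4)
bar(4) = foo(3)
foo(3) = bar(2)
bar(2) = foo(1)
foo(1) = bar(0)
bar(0) = 0  (base case)
Result: 0

0


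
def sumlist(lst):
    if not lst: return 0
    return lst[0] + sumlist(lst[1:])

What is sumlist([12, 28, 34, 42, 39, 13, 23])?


sumlist([12, 28, 34, 42, 39, 13, 23]) = 12 + sumlist([28, 34, 42, 39, 13, 23])
sumlist([28, 34, 42, 39, 13, 23]) = 28 + sumlist([34, 42, 39, 13, 23])
sumlist([34, 42, 39, 13, 23]) = 34 + sumlist([42, 39, 13, 23])
sumlist([42, 39, 13, 23]) = 42 + sumlist([39, 13, 23])
sumlist([39, 13, 23]) = 39 + sumlist([13, 23])
sumlist([13, 23]) = 13 + sumlist([23])
sumlist([23]) = 23 + sumlist([])
sumlist([]) = 0  (base case)
Total: 12 + 28 + 34 + 42 + 39 + 13 + 23 + 0 = 191

191


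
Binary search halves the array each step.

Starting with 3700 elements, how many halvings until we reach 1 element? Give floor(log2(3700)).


3700 / 2 = 1850
1850 / 2 = 925
925 / 2 = 462
462 / 2 = 231
231 / 2 = 115
115 / 2 = 57
57 / 2 = 28
28 / 2 = 14
14 / 2 = 7
7 / 2 = 3
3 / 2 = 1
Reached 1 after 11 halvings

11


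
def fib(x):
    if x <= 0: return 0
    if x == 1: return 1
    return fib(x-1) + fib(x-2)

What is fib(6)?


Computing fib(6) bottom-up:
fib(0) = 0
fib(1) = 1
fib(2) = fib(1) + fib(0) = 1 + 0 = 1
fib(3) = fib(2) + fib(1) = 1 + 1 = 2
fib(4) = fib(3) + fib(2) = 2 + 1 = 3
fib(5) = fib(4) + fib(3) = 3 + 2 = 5
fib(6) = fib(5) + fib(4) = 5 + 3 = 8

8


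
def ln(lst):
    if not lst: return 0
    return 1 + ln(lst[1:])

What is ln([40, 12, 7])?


ln([40, 12, 7]) = 1 + ln([12, 7])
ln([12, 7]) = 1 + ln([7])
ln([7]) = 1 + ln([])
ln([]) = 0  (base case)
Unwinding: 1 + 1 + 1 + 0 = 3

3


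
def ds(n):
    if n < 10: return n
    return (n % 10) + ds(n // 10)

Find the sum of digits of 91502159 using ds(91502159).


ds(91502159) = 9 + ds(9150215)
ds(9150215) = 5 + ds(915021)
ds(915021) = 1 + ds(91502)
ds(91502) = 2 + ds(9150)
ds(9150) = 0 + ds(915)
ds(915) = 5 + ds(91)
ds(91) = 1 + ds(9)
ds(9) = 9  (base case)
Total: 9 + 5 + 1 + 2 + 0 + 5 + 1 + 9 = 32

32


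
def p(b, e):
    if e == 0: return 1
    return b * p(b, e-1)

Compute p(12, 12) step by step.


p(12, 12)
= 12 * p(12, 11)
= 12 * 12 * p(12, 10)
= 12 * 12 * 12 * p(12, 9)
= 12 * 12 * 12 * 12 * p(12, 8)
= 12 * 12 * 12 * 12 * 12 * p(12, 7)
= 12 * 12 * 12 * 12 * 12 * 12 * p(12, 6)
= 12 * 12 * 12 * 12 * 12 * 12 * 12 * p(12, 5)
= 12 * 12 * 12 * 12 * 12 * 12 * 12 * 12 * p(12, 4)
= 12 * 12 * 12 * 12 * 12 * 12 * 12 * 12 * 12 * p(12, 3)
= 12 * 12 * 12 * 12 * 12 * 12 * 12 * 12 * 12 * 12 * p(12, 2)
= 12 * 12 * 12 * 12 * 12 * 12 * 12 * 12 * 12 * 12 * 12 * p(12, 1)
= 12 * 12 * 12 * 12 * 12 * 12 * 12 * 12 * 12 * 12 * 12 * 12 * p(12, 0)
= 12 * 12 * 12 * 12 * 12 * 12 * 12 * 12 * 12 * 12 * 12 * 12 * 1
= 8916100448256

8916100448256


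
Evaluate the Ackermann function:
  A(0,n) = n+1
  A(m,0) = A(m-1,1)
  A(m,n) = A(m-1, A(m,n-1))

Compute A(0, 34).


A(0, 34) = 35
Result: A(0, 34) = 35

35


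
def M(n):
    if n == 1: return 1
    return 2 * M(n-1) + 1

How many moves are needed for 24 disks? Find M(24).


M(24) = 2 * M(23) + 1
M(23) = 2 * M(22) + 1
M(22) = 2 * M(21) + 1
M(21) = 2 * M(20) + 1
M(20) = 2 * M(19) + 1
M(19) = 2 * M(18) + 1
M(18) = 2 * M(17) + 1
M(17) = 2 * M(16) + 1
M(16) = 2 * M(15) + 1
M(15) = 2 * M(14) + 1
M(14) = 2 * M(13) + 1
M(13) = 2 * M(12) + 1
M(12) = 2 * M(11) + 1
M(11) = 2 * M(10) + 1
M(10) = 2 * M(9) + 1
M(9) = 2 * M(8) + 1
M(8) = 2 * M(7) + 1
M(7) = 2 * M(6) + 1
M(6) = 2 * M(5) + 1
M(5) = 2 * M(4) + 1
M(4) = 2 * M(3) + 1
M(3) = 2 * M(2) + 1
M(2) = 2 * M(1) + 1
M(1) = 1  (base case)
M(2) = 2 * 1 + 1 = 3
M(3) = 2 * 3 + 1 = 7
M(4) = 2 * 7 + 1 = 15
M(5) = 2 * 15 + 1 = 31
M(6) = 2 * 31 + 1 = 63
M(7) = 2 * 63 + 1 = 127
M(8) = 2 * 127 + 1 = 255
M(9) = 2 * 255 + 1 = 511
M(10) = 2 * 511 + 1 = 1023
M(11) = 2 * 1023 + 1 = 2047
M(12) = 2 * 2047 + 1 = 4095
M(13) = 2 * 4095 + 1 = 8191
M(14) = 2 * 8191 + 1 = 16383
M(15) = 2 * 16383 + 1 = 32767
M(16) = 2 * 32767 + 1 = 65535
M(17) = 2 * 65535 + 1 = 131071
M(18) = 2 * 131071 + 1 = 262143
M(19) = 2 * 262143 + 1 = 524287
M(20) = 2 * 524287 + 1 = 1048575
M(21) = 2 * 1048575 + 1 = 2097151
M(22) = 2 * 2097151 + 1 = 4194303
M(23) = 2 * 4194303 + 1 = 8388607
M(24) = 2 * 8388607 + 1 = 16777215

16777215


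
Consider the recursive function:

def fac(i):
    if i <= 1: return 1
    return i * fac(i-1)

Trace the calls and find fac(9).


fac(9)
= 9 * fac(8)
= 9 * 8 * fac(7)
= 9 * 8 * 7 * fac(6)
= 9 * 8 * 7 * 6 * fac(5)
= 9 * 8 * 7 * 6 * 5 * fac(4)
= 9 * 8 * 7 * 6 * 5 * 4 * fac(3)
= 9 * 8 * 7 * 6 * 5 * 4 * 3 * fac(2)
= 9 * 8 * 7 * 6 * 5 * 4 * 3 * 2 * fac(1)
= 9 * 8 * 7 * 6 * 5 * 4 * 3 * 2 * 1
= 362880

362880


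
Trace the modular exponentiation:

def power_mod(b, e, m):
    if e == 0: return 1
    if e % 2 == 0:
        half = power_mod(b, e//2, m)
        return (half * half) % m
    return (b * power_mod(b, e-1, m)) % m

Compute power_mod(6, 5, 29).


power_mod(6, 5, 29): e is odd, compute power_mod(6, 4, 29)
  power_mod(6, 4, 29): e is even, compute power_mod(6, 2, 29)
    power_mod(6, 2, 29): e is even, compute power_mod(6, 1, 29)
      power_mod(6, 1, 29): e is odd, compute power_mod(6, 0, 29)
        power_mod(6, 0, 29) = 1
      (6 * 1) % 29 = 6
    half=6, (6*6) % 29 = 7
  half=7, (7*7) % 29 = 20
(6 * 20) % 29 = 4

4


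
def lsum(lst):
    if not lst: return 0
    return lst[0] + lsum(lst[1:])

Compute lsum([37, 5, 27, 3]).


lsum([37, 5, 27, 3]) = 37 + lsum([5, 27, 3])
lsum([5, 27, 3]) = 5 + lsum([27, 3])
lsum([27, 3]) = 27 + lsum([3])
lsum([3]) = 3 + lsum([])
lsum([]) = 0  (base case)
Total: 37 + 5 + 27 + 3 + 0 = 72

72


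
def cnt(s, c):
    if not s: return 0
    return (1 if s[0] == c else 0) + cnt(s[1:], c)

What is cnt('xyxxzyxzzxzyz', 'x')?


s[0]='x' == 'x' -> 1
s[0]='y' != 'x' -> 0
s[0]='x' == 'x' -> 1
s[0]='x' == 'x' -> 1
s[0]='z' != 'x' -> 0
s[0]='y' != 'x' -> 0
s[0]='x' == 'x' -> 1
s[0]='z' != 'x' -> 0
s[0]='z' != 'x' -> 0
s[0]='x' == 'x' -> 1
s[0]='z' != 'x' -> 0
s[0]='y' != 'x' -> 0
s[0]='z' != 'x' -> 0
Sum: 1 + 0 + 1 + 1 + 0 + 0 + 1 + 0 + 0 + 1 + 0 + 0 + 0 = 5

5


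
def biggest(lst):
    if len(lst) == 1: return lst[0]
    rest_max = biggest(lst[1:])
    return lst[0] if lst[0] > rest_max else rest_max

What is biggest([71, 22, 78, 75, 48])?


biggest([71, 22, 78, 75, 48]): compare 71 with biggest([22, 78, 75, 48])
biggest([22, 78, 75, 48]): compare 22 with biggest([78, 75, 48])
biggest([78, 75, 48]): compare 78 with biggest([75, 48])
biggest([75, 48]): compare 75 with biggest([48])
biggest([48]) = 48  (base case)
Compare 75 with 48 -> 75
Compare 78 with 75 -> 78
Compare 22 with 78 -> 78
Compare 71 with 78 -> 78

78


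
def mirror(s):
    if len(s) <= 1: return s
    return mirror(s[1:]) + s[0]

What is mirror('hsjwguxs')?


mirror('hsjwguxs') = mirror('sjwguxs') + 'h'
mirror('sjwguxs') = mirror('jwguxs') + 's'
mirror('jwguxs') = mirror('wguxs') + 'j'
mirror('wguxs') = mirror('guxs') + 'w'
mirror('guxs') = mirror('uxs') + 'g'
mirror('uxs') = mirror('xs') + 'u'
mirror('xs') = mirror('s') + 'x'
mirror('s') = 's'  (base case)
Concatenating: 's' + 'x' + 'u' + 'g' + 'w' + 'j' + 's' + 'h' = 'sxugwjsh'

sxugwjsh


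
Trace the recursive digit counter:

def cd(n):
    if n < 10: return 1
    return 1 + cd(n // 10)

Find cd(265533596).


cd(265533596) = 1 + cd(26553359)
cd(26553359) = 1 + cd(2655335)
cd(2655335) = 1 + cd(265533)
cd(265533) = 1 + cd(26553)
cd(26553) = 1 + cd(2655)
cd(2655) = 1 + cd(265)
cd(265) = 1 + cd(26)
cd(26) = 1 + cd(2)
cd(2) = 1  (base case: 2 < 10)
Unwinding: 1 + 1 + 1 + 1 + 1 + 1 + 1 + 1 + 1 = 9

9


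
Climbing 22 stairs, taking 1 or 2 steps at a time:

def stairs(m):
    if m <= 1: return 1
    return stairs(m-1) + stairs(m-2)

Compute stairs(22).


Building up from base cases:
stairs(0) = 1
stairs(1) = 1
stairs(2) = stairs(1) + stairs(0) = 1 + 1 = 2
stairs(3) = stairs(2) + stairs(1) = 2 + 1 = 3
stairs(4) = stairs(3) + stairs(2) = 3 + 2 = 5
stairs(5) = stairs(4) + stairs(3) = 5 + 3 = 8
stairs(6) = stairs(5) + stairs(4) = 8 + 5 = 13
stairs(7) = stairs(6) + stairs(5) = 13 + 8 = 21
stairs(8) = stairs(7) + stairs(6) = 21 + 13 = 34
stairs(9) = stairs(8) + stairs(7) = 34 + 21 = 55
stairs(10) = stairs(9) + stairs(8) = 55 + 34 = 89
stairs(11) = stairs(10) + stairs(9) = 89 + 55 = 144
stairs(12) = stairs(11) + stairs(10) = 144 + 89 = 233
stairs(13) = stairs(12) + stairs(11) = 233 + 144 = 377
stairs(14) = stairs(13) + stairs(12) = 377 + 233 = 610
stairs(15) = stairs(14) + stairs(13) = 610 + 377 = 987
stairs(16) = stairs(15) + stairs(14) = 987 + 610 = 1597
stairs(17) = stairs(16) + stairs(15) = 1597 + 987 = 2584
stairs(18) = stairs(17) + stairs(16) = 2584 + 1597 = 4181
stairs(19) = stairs(18) + stairs(17) = 4181 + 2584 = 6765
stairs(20) = stairs(19) + stairs(18) = 6765 + 4181 = 10946
stairs(21) = stairs(20) + stairs(19) = 10946 + 6765 = 17711
stairs(22) = stairs(21) + stairs(20) = 17711 + 10946 = 28657

28657


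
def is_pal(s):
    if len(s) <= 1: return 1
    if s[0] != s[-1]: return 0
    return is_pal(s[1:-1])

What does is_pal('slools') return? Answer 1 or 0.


is_pal('slools'): s[0]='s' == s[-1]='s' -> check is_pal('lool')
is_pal('lool'): s[0]='l' == s[-1]='l' -> check is_pal('oo')
is_pal('oo'): s[0]='o' == s[-1]='o' -> check is_pal('')
is_pal(''): len <= 1 -> return 1  (base case)
Result: 1 (palindrome)

1


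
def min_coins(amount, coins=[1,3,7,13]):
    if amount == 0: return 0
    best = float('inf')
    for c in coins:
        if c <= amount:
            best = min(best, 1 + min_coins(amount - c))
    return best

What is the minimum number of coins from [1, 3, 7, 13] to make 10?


Building up with DP:
min_coins(0) = 0
min_coins(1) = min(1+min_coins(0)=1+0=1) = 1
min_coins(2) = min(1+min_coins(1)=1+1=2) = 2
min_coins(3) = min(1+min_coins(2)=1+2=3, 1+min_coins(0)=1+0=1) = 1
min_coins(4) = min(1+min_coins(3)=1+1=2, 1+min_coins(1)=1+1=2) = 2
min_coins(5) = min(1+min_coins(4)=1+2=3, 1+min_coins(2)=1+2=3) = 3
min_coins(6) = min(1+min_coins(5)=1+3=4, 1+min_coins(3)=1+1=2) = 2
min_coins(7) = min(1+min_coins(6)=1+2=3, 1+min_coins(4)=1+2=3, 1+min_coins(0)=1+0=1) = 1
min_coins(8) = min(1+min_coins(7)=1+1=2, 1+min_coins(5)=1+3=4, 1+min_coins(1)=1+1=2) = 2
min_coins(9) = min(1+min_coins(8)=1+2=3, 1+min_coins(6)=1+2=3, 1+min_coins(2)=1+2=3) = 3
min_coins(10) = min(1+min_coins(9)=1+3=4, 1+min_coins(7)=1+1=2, 1+min_coins(3)=1+1=2) = 2

2


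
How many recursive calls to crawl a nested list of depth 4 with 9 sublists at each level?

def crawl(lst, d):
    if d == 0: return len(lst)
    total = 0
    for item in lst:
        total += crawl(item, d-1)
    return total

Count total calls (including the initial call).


At depth 0 (root): 1 call
At depth 1: each of 1 parents calls crawl on 9 children = 9 calls
At depth 2: each of 9 parents calls crawl on 9 children = 81 calls
At depth 3: each of 81 parents calls crawl on 9 children = 729 calls
At depth 4: each of 729 parents calls crawl on 9 children = 6561 calls
Total: 1 + 9 + 81 + 729 + 6561 = 7381

7381


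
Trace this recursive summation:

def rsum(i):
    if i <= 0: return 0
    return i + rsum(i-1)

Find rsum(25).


rsum(25)
= 25 + 24 + 23 + 22 + 21 + 20 + 19 + 18 + 17 + 16 + 15 + 14 + 13 + 12 + 11 + 10 + 9 + 8 + 7 + 6 + 5 + 4 + 3 + 2 + 1 + rsum(0)
= 25 + 24 + 23 + 22 + 21 + 20 + 19 + 18 + 17 + 16 + 15 + 14 + 13 + 12 + 11 + 10 + 9 + 8 + 7 + 6 + 5 + 4 + 3 + 2 + 1 + 0
= 325

325


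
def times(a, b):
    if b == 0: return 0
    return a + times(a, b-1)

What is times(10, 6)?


times(10, 6) = 10 + times(10, 5)
times(10, 5) = 10 + times(10, 4)
times(10, 4) = 10 + times(10, 3)
times(10, 3) = 10 + times(10, 2)
times(10, 2) = 10 + times(10, 1)
times(10, 1) = 10 + times(10, 0)
times(10, 0) = 0  (base case)
Total: 10 + 10 + 10 + 10 + 10 + 10 + 0 = 60

60


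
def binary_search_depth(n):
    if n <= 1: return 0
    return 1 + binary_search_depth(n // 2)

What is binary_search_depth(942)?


942 / 2 = 471
471 / 2 = 235
235 / 2 = 117
117 / 2 = 58
58 / 2 = 29
29 / 2 = 14
14 / 2 = 7
7 / 2 = 3
3 / 2 = 1
Reached 1 after 9 halvings

9


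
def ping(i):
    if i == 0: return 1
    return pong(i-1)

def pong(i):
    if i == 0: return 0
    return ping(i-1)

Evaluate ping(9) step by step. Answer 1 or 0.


ping(9) = pong(8)
pong(8) = ping(7)
ping(7) = pong(6)
pong(6) = ping(5)
ping(5) = pong(4)
pong(4) = ping(3)
ping(3) = pong(2)
pong(2) = ping(1)
ping(1) = pong(0)
pong(0) = 0  (base case)
Result: 0

0


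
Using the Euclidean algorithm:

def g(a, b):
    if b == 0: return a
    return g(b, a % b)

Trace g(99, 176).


g(99, 176) = g(176, 99)
g(176, 99) = g(99, 77)
g(99, 77) = g(77, 22)
g(77, 22) = g(22, 11)
g(22, 11) = g(11, 0)
g(11, 0) = 11  (base case)

11


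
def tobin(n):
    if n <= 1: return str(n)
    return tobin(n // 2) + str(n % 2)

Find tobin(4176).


tobin(4176) = tobin(2088) + '0'
tobin(2088) = tobin(1044) + '0'
tobin(1044) = tobin(522) + '0'
tobin(522) = tobin(261) + '0'
tobin(261) = tobin(130) + '1'
tobin(130) = tobin(65) + '0'
tobin(65) = tobin(32) + '1'
tobin(32) = tobin(16) + '0'
tobin(16) = tobin(8) + '0'
tobin(8) = tobin(4) + '0'
tobin(4) = tobin(2) + '0'
tobin(2) = tobin(1) + '0'
tobin(1) = '1'  (base case)
Concatenating: '1' + '0' + '0' + '0' + '0' + '0' + '1' + '0' + '1' + '0' + '0' + '0' + '0' = '1000001010000'

1000001010000


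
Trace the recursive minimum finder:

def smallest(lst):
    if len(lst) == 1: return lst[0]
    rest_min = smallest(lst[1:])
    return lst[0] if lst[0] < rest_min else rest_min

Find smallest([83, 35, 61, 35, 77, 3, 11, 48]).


smallest([83, 35, 61, 35, 77, 3, 11, 48]): compare 83 with smallest([35, 61, 35, 77, 3, 11, 48])
smallest([35, 61, 35, 77, 3, 11, 48]): compare 35 with smallest([61, 35, 77, 3, 11, 48])
smallest([61, 35, 77, 3, 11, 48]): compare 61 with smallest([35, 77, 3, 11, 48])
smallest([35, 77, 3, 11, 48]): compare 35 with smallest([77, 3, 11, 48])
smallest([77, 3, 11, 48]): compare 77 with smallest([3, 11, 48])
smallest([3, 11, 48]): compare 3 with smallest([11, 48])
smallest([11, 48]): compare 11 with smallest([48])
smallest([48]) = 48  (base case)
Compare 11 with 48 -> 11
Compare 3 with 11 -> 3
Compare 77 with 3 -> 3
Compare 35 with 3 -> 3
Compare 61 with 3 -> 3
Compare 35 with 3 -> 3
Compare 83 with 3 -> 3

3


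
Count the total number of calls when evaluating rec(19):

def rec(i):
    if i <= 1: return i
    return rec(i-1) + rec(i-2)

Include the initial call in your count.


Let C(n) = total calls for rec(n)
C(0) = 1, C(1) = 1
C(2) = 1 + C(1) + C(0) = 1 + 1 + 1 = 3
C(3) = 1 + C(2) + C(1) = 1 + 3 + 1 = 5
C(4) = 1 + C(3) + C(2) = 1 + 5 + 3 = 9
C(5) = 1 + C(4) + C(3) = 1 + 9 + 5 = 15
C(6) = 1 + C(5) + C(4) = 1 + 15 + 9 = 25
C(7) = 1 + C(6) + C(5) = 1 + 25 + 15 = 41
C(8) = 1 + C(7) + C(6) = 1 + 41 + 25 = 67
C(9) = 1 + C(8) + C(7) = 1 + 67 + 41 = 109
C(10) = 1 + C(9) + C(8) = 1 + 109 + 67 = 177
C(11) = 1 + C(10) + C(9) = 1 + 177 + 109 = 287
C(12) = 1 + C(11) + C(10) = 1 + 287 + 177 = 465
C(13) = 1 + C(12) + C(11) = 1 + 465 + 287 = 753
C(14) = 1 + C(13) + C(12) = 1 + 753 + 465 = 1219
C(15) = 1 + C(14) + C(13) = 1 + 1219 + 753 = 1973
C(16) = 1 + C(15) + C(14) = 1 + 1973 + 1219 = 3193
C(17) = 1 + C(16) + C(15) = 1 + 3193 + 1973 = 5167
C(18) = 1 + C(17) + C(16) = 1 + 5167 + 3193 = 8361
C(19) = 1 + C(18) + C(17) = 1 + 8361 + 5167 = 13529

13529
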